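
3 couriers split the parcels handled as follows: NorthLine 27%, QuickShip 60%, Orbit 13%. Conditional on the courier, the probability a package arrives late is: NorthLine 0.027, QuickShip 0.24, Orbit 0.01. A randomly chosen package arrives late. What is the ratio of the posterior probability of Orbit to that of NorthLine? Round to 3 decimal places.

0.178

Prior × likelihood for each hypothesis:
  NorthLine: 0.27 × 0.027 = 0.00729
  QuickShip: 0.6 × 0.24 = 0.144
  Orbit: 0.13 × 0.01 = 0.0013
Sum = 0.15259.
The ratio is 0.0013 / 0.00729 (the normalizer cancels) = 0.178.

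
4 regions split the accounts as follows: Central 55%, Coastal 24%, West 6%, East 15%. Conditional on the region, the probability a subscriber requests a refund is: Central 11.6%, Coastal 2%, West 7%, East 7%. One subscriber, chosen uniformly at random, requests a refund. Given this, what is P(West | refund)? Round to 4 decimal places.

Compute prior × likelihood for every hypothesis:
  Central: 0.55 × 0.116 = 0.0638
  Coastal: 0.24 × 0.02 = 0.0048
  West: 0.06 × 0.07 = 0.0042
  East: 0.15 × 0.07 = 0.0105
Sum = 0.0833.
P(West | evidence) = 0.0042 / 0.0833 ≈ 0.0504.

0.0504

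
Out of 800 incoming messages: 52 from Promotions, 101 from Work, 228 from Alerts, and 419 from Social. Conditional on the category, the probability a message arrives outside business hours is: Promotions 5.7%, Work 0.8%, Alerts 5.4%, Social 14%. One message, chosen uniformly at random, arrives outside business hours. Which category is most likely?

Compute prior × likelihood for every hypothesis:
  Promotions: 0.065 × 0.057 = 0.003705
  Work: 0.12625 × 0.008 = 0.00101
  Alerts: 0.285 × 0.054 = 0.01539
  Social: 0.52375 × 0.14 = 0.073325
Sum = 0.09343.
Largest term belongs to Social, so Social is most probable.

Social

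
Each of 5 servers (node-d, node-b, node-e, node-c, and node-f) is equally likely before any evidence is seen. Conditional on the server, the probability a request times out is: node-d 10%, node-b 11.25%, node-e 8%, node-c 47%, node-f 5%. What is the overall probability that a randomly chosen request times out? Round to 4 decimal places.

0.1625

With a uniform prior (1/5 each), posterior ∝ likelihood:
  node-d: 0.1
  node-b: 0.1125
  node-e: 0.08
  node-c: 0.47
  node-f: 0.05
P(timeout) = (1/5) × (0.1 + 0.1125 + 0.08 + 0.47 + 0.05) = 0.8125/5 ≈ 0.1625.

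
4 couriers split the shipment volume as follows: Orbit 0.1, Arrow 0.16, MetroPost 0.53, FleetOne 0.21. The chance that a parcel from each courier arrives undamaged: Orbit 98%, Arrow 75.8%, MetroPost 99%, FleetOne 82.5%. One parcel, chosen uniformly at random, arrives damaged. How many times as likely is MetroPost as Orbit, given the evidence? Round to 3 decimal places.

2.650

Taking complements, P(damaged | each) = Orbit 0.02, Arrow 0.242, MetroPost 0.01, FleetOne 0.175.
Prior × likelihood for each hypothesis:
  Orbit: 0.1 × 0.02 = 0.002
  Arrow: 0.16 × 0.242 = 0.03872
  MetroPost: 0.53 × 0.01 = 0.0053
  FleetOne: 0.21 × 0.175 = 0.03675
Sum = 0.08277.
The ratio is 0.0053 / 0.002 (the normalizer cancels) = 2.650.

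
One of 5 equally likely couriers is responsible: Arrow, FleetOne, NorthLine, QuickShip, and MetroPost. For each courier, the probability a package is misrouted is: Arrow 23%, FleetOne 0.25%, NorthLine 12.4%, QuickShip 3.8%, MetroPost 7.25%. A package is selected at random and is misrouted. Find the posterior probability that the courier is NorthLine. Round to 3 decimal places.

Since the prior is uniform, the posterior is proportional to the likelihood:
  Arrow: 0.23
  FleetOne: 0.0025
  NorthLine: 0.124
  QuickShip: 0.038
  MetroPost: 0.0725
Normalizing constant = 0.467.
P(NorthLine | evidence) = 0.124 / 0.467 ≈ 0.266.

0.266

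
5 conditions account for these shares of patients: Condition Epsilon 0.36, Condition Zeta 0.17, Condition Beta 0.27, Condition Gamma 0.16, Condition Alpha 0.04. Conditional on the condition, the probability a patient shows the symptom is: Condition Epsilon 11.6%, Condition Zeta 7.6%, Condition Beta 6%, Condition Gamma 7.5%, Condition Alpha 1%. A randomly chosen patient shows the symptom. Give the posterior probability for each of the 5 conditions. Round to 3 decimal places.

Compute prior × likelihood for every hypothesis:
  Condition Epsilon: 0.36 × 0.116 = 0.04176
  Condition Zeta: 0.17 × 0.076 = 0.01292
  Condition Beta: 0.27 × 0.06 = 0.0162
  Condition Gamma: 0.16 × 0.075 = 0.012
  Condition Alpha: 0.04 × 0.01 = 0.0004
Sum = 0.08328.
P(Condition Epsilon | symptomatic) = 0.04176/0.08328 ≈ 0.501
P(Condition Zeta | symptomatic) = 0.01292/0.08328 ≈ 0.155
P(Condition Beta | symptomatic) = 0.0162/0.08328 ≈ 0.195
P(Condition Gamma | symptomatic) = 0.012/0.08328 ≈ 0.144
P(Condition Alpha | symptomatic) = 0.0004/0.08328 ≈ 0.005
(Check: 0.501+0.155+0.195+0.144+0.005 = 1.000.)

Condition Epsilon 0.501, Condition Zeta 0.155, Condition Beta 0.195, Condition Gamma 0.144, Condition Alpha 0.005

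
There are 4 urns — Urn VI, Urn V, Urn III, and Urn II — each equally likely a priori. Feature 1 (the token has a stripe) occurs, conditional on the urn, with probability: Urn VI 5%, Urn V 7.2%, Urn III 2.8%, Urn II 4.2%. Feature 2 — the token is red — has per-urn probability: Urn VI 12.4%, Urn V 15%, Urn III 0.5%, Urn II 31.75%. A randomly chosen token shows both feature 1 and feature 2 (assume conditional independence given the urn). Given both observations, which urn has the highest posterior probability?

Urn II

With a uniform prior (1/4 each), posterior ∝ likelihood:
  Urn VI: 0.05 × 0.124 = 0.0062
  Urn V: 0.072 × 0.15 = 0.0108
  Urn III: 0.028 × 0.005 = 0.00014
  Urn II: 0.042 × 0.3175 = 0.013335
Sum = 0.030475.
Largest term belongs to Urn II, so Urn II is most probable.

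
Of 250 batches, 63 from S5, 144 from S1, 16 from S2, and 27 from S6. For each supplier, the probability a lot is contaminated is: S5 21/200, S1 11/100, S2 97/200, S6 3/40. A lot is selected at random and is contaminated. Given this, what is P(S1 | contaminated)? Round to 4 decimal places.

0.4913

Prior × likelihood for each hypothesis:
  S5: 0.252 × 0.105 = 0.02646
  S1: 0.576 × 0.11 = 0.06336
  S2: 0.064 × 0.485 = 0.03104
  S6: 0.108 × 0.075 = 0.0081
Normalizing constant = 0.12896.
P(S1 | evidence) = 0.06336 / 0.12896 ≈ 0.4913.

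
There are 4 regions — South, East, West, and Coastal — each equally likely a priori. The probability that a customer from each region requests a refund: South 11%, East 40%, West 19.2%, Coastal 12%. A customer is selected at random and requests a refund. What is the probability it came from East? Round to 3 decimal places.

0.487

With a uniform prior (1/4 each), posterior ∝ likelihood:
  South: 0.11
  East: 0.4
  West: 0.192
  Coastal: 0.12
Total = 0.822.
P(East | evidence) = 0.4 / 0.822 ≈ 0.487.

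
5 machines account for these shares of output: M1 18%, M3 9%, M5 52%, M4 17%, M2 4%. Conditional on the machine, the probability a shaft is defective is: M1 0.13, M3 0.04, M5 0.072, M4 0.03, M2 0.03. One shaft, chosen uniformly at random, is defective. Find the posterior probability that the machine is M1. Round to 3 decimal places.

By Bayes' rule, posterior ∝ prior × likelihood:
  M1: 0.18 × 0.13 = 0.0234
  M3: 0.09 × 0.04 = 0.0036
  M5: 0.52 × 0.072 = 0.03744
  M4: 0.17 × 0.03 = 0.0051
  M2: 0.04 × 0.03 = 0.0012
Total = 0.07074.
P(M1 | evidence) = 0.0234 / 0.07074 ≈ 0.331.

0.331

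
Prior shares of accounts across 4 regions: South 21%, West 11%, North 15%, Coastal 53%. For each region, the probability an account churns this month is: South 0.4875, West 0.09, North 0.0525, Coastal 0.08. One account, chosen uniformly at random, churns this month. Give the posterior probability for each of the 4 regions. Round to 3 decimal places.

By Bayes' rule, posterior ∝ prior × likelihood:
  South: 0.21 × 0.4875 = 0.102375
  West: 0.11 × 0.09 = 0.0099
  North: 0.15 × 0.0525 = 0.007875
  Coastal: 0.53 × 0.08 = 0.0424
Normalizing constant = 0.16255.
P(South | churn) = 0.102375/0.16255 ≈ 0.630
P(West | churn) = 0.0099/0.16255 ≈ 0.061
P(North | churn) = 0.007875/0.16255 ≈ 0.048
P(Coastal | churn) = 0.0424/0.16255 ≈ 0.261
(Check: 0.630+0.061+0.048+0.261 = 1.000.)

South 0.630, West 0.061, North 0.048, Coastal 0.261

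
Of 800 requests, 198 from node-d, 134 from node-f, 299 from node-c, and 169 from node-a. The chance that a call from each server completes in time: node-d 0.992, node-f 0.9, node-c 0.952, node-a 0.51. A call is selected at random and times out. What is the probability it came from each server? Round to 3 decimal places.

node-d 0.014, node-f 0.119, node-c 0.128, node-a 0.738

Taking complements, P(timeout | each) = node-d 0.008, node-f 0.1, node-c 0.048, node-a 0.49.
Compute prior × likelihood for every hypothesis:
  node-d: 0.2475 × 0.008 = 0.00198
  node-f: 0.1675 × 0.1 = 0.01675
  node-c: 0.37375 × 0.048 = 0.01794
  node-a: 0.21125 × 0.49 = 0.1035125
Sum = 0.1401825.
P(node-d | timeout) = 0.00198/0.1401825 ≈ 0.014
P(node-f | timeout) = 0.01675/0.1401825 ≈ 0.119
P(node-c | timeout) = 0.01794/0.1401825 ≈ 0.128
P(node-a | timeout) = 0.1035125/0.1401825 ≈ 0.738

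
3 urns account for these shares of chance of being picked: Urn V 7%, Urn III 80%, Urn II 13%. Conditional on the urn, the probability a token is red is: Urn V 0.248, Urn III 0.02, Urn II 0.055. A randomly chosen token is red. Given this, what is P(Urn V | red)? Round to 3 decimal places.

Prior × likelihood for each hypothesis:
  Urn V: 0.07 × 0.248 = 0.01736
  Urn III: 0.8 × 0.02 = 0.016
  Urn II: 0.13 × 0.055 = 0.00715
Sum = 0.04051.
P(Urn V | evidence) = 0.01736 / 0.04051 ≈ 0.429.

0.429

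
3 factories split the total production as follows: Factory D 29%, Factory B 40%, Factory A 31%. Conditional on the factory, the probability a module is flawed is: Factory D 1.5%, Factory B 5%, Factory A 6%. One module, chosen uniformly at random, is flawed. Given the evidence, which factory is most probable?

Factory B

By Bayes' rule, posterior ∝ prior × likelihood:
  Factory D: 0.29 × 0.015 = 0.00435
  Factory B: 0.4 × 0.05 = 0.02
  Factory A: 0.31 × 0.06 = 0.0186
Total = 0.04295.
Largest term belongs to Factory B, so Factory B is most probable.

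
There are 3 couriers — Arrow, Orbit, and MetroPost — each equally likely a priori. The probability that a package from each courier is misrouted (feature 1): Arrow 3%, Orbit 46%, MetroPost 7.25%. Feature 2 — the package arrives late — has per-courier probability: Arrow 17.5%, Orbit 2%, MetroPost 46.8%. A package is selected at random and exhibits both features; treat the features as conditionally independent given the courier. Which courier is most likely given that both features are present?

Since the prior is uniform, the posterior is proportional to the likelihood:
  Arrow: 0.03 × 0.175 = 0.00525
  Orbit: 0.46 × 0.02 = 0.0092
  MetroPost: 0.0725 × 0.468 = 0.03393
Normalizing constant = 0.04838.
Largest term belongs to MetroPost, so MetroPost is most probable.

MetroPost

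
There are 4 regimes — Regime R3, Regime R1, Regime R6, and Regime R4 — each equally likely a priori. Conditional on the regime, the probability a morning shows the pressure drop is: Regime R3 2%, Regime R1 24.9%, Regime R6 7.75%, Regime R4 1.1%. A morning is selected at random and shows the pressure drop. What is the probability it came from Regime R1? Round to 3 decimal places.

0.697

Since the prior is uniform, the posterior is proportional to the likelihood:
  Regime R3: 0.02
  Regime R1: 0.249
  Regime R6: 0.0775
  Regime R4: 0.011
Normalizing constant = 0.3575.
P(Regime R1 | evidence) = 0.249 / 0.3575 ≈ 0.697.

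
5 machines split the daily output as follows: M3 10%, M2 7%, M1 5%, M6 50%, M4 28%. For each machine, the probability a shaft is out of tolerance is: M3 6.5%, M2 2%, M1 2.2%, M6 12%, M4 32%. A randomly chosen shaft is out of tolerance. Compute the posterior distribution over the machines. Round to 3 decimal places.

M3 0.041, M2 0.009, M1 0.007, M6 0.378, M4 0.565

Prior × likelihood for each hypothesis:
  M3: 0.1 × 0.065 = 0.0065
  M2: 0.07 × 0.02 = 0.0014
  M1: 0.05 × 0.022 = 0.0011
  M6: 0.5 × 0.12 = 0.06
  M4: 0.28 × 0.32 = 0.0896
Total = 0.1586.
P(M3 | oversize) = 0.0065/0.1586 ≈ 0.041
P(M2 | oversize) = 0.0014/0.1586 ≈ 0.009
P(M1 | oversize) = 0.0011/0.1586 ≈ 0.007
P(M6 | oversize) = 0.06/0.1586 ≈ 0.378
P(M4 | oversize) = 0.0896/0.1586 ≈ 0.565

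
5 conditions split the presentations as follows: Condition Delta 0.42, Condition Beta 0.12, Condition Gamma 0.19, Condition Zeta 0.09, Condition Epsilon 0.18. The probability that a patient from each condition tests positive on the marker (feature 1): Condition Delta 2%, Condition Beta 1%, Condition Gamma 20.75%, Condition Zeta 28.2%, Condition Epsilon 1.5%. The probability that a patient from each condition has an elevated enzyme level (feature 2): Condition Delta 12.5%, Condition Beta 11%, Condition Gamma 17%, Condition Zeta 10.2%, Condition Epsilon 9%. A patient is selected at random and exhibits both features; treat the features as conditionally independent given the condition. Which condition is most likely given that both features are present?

Unnormalized posteriors (prior × likelihood):
  Condition Delta: 0.42 × 0.02 × 0.125 = 0.00105
  Condition Beta: 0.12 × 0.01 × 0.11 = 0.000132
  Condition Gamma: 0.19 × 0.2075 × 0.17 = 0.00670225
  Condition Zeta: 0.09 × 0.282 × 0.102 = 0.00258876
  Condition Epsilon: 0.18 × 0.015 × 0.09 = 0.000243
Sum = 0.01071601.
Largest term belongs to Condition Gamma, so Condition Gamma is most probable.

Condition Gamma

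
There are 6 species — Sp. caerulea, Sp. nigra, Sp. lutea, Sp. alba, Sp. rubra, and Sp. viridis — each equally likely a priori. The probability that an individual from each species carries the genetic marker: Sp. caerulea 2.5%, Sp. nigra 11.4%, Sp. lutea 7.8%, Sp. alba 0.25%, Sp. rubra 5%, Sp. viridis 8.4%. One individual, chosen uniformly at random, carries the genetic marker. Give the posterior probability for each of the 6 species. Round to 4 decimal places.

Since the prior is uniform, the posterior is proportional to the likelihood:
  Sp. caerulea: 0.025
  Sp. nigra: 0.114
  Sp. lutea: 0.078
  Sp. alba: 0.0025
  Sp. rubra: 0.05
  Sp. viridis: 0.084
Normalizing constant = 0.3535.
P(Sp. caerulea | marker) = 0.025/0.3535 ≈ 0.0707
P(Sp. nigra | marker) = 0.114/0.3535 ≈ 0.3225
P(Sp. lutea | marker) = 0.078/0.3535 ≈ 0.2207
P(Sp. alba | marker) = 0.0025/0.3535 ≈ 0.0071
P(Sp. rubra | marker) = 0.05/0.3535 ≈ 0.1414
P(Sp. viridis | marker) = 0.084/0.3535 ≈ 0.2376
(Check: 0.0707+0.3225+0.2207+0.0071+0.1414+0.2376 = 1.0000.)

Sp. caerulea 0.0707, Sp. nigra 0.3225, Sp. lutea 0.2207, Sp. alba 0.0071, Sp. rubra 0.1414, Sp. viridis 0.2376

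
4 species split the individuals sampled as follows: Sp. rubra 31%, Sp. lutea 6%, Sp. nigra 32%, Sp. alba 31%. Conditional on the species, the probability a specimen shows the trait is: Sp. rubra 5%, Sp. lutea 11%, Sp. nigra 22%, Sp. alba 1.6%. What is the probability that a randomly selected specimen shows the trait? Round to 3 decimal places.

0.097

By Bayes' rule, posterior ∝ prior × likelihood:
  Sp. rubra: 0.31 × 0.05 = 0.0155
  Sp. lutea: 0.06 × 0.11 = 0.0066
  Sp. nigra: 0.32 × 0.22 = 0.0704
  Sp. alba: 0.31 × 0.016 = 0.00496
P(trait) = 0.0155 + 0.0066 + 0.0704 + 0.00496 = 0.09746 → 0.097.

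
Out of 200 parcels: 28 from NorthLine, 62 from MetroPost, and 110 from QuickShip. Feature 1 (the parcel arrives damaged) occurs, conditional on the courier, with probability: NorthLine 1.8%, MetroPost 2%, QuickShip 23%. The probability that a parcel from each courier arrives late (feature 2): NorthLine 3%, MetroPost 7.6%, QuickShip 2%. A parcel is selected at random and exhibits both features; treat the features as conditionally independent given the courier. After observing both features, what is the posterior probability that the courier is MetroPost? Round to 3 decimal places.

Compute prior × likelihood for every hypothesis:
  NorthLine: 0.14 × 0.018 × 0.03 = 0.0000756
  MetroPost: 0.31 × 0.02 × 0.076 = 0.0004712
  QuickShip: 0.55 × 0.23 × 0.02 = 0.00253
Sum = 0.0030768.
P(MetroPost | evidence) = 0.0004712 / 0.0030768 ≈ 0.153.

0.153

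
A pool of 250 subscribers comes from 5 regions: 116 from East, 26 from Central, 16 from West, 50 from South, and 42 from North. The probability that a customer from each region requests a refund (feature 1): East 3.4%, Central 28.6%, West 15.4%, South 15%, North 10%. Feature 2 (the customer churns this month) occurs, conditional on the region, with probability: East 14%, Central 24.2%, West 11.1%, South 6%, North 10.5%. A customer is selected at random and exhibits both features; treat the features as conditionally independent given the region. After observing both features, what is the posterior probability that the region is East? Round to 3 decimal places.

By Bayes' rule, posterior ∝ prior × likelihood:
  East: 0.464 × 0.034 × 0.14 = 0.00220864
  Central: 0.104 × 0.286 × 0.242 = 0.007198048
  West: 0.064 × 0.154 × 0.111 = 0.001094016
  South: 0.2 × 0.15 × 0.06 = 0.0018
  North: 0.168 × 0.1 × 0.105 = 0.001764
Total = 0.014064704.
P(East | evidence) = 0.00220864 / 0.014064704 ≈ 0.157.

0.157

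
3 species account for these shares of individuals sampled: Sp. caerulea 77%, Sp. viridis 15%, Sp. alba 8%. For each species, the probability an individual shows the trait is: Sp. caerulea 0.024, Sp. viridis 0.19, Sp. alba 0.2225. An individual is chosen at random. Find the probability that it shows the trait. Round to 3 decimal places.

0.065

Prior × likelihood for each hypothesis:
  Sp. caerulea: 0.77 × 0.024 = 0.01848
  Sp. viridis: 0.15 × 0.19 = 0.0285
  Sp. alba: 0.08 × 0.2225 = 0.0178
P(trait) = 0.01848 + 0.0285 + 0.0178 = 0.06478 → 0.065.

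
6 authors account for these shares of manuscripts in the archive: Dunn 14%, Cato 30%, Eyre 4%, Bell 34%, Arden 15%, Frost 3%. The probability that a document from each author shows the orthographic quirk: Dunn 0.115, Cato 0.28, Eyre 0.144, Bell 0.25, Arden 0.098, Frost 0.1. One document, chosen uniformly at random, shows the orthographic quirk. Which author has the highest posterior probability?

Bell

By Bayes' rule, posterior ∝ prior × likelihood:
  Dunn: 0.14 × 0.115 = 0.0161
  Cato: 0.3 × 0.28 = 0.084
  Eyre: 0.04 × 0.144 = 0.00576
  Bell: 0.34 × 0.25 = 0.085
  Arden: 0.15 × 0.098 = 0.0147
  Frost: 0.03 × 0.1 = 0.003
Normalizing constant = 0.20856.
Largest term belongs to Bell, so Bell is most probable.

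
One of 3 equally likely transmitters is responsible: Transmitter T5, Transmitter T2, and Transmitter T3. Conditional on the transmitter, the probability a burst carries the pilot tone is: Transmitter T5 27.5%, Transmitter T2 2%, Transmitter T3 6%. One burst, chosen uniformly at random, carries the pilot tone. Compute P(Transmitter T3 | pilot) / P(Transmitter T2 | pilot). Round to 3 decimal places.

Since the prior is uniform, the posterior is proportional to the likelihood:
  Transmitter T5: 0.275
  Transmitter T2: 0.02
  Transmitter T3: 0.06
Total = 0.355.
The ratio is 0.06 / 0.02 (the normalizer cancels) = 3.000.

3.000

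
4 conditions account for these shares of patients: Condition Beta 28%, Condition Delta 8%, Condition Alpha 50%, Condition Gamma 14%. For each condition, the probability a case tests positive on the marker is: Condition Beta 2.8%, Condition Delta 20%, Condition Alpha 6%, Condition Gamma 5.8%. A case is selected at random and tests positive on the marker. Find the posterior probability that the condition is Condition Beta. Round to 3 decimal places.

By Bayes' rule, posterior ∝ prior × likelihood:
  Condition Beta: 0.28 × 0.028 = 0.00784
  Condition Delta: 0.08 × 0.2 = 0.016
  Condition Alpha: 0.5 × 0.06 = 0.03
  Condition Gamma: 0.14 × 0.058 = 0.00812
Normalizing constant = 0.06196.
P(Condition Beta | evidence) = 0.00784 / 0.06196 ≈ 0.127.

0.127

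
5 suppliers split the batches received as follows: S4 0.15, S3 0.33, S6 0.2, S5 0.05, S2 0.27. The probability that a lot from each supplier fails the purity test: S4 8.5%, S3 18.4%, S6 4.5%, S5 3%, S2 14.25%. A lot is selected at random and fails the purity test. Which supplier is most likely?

S3

Unnormalized posteriors (prior × likelihood):
  S4: 0.15 × 0.085 = 0.01275
  S3: 0.33 × 0.184 = 0.06072
  S6: 0.2 × 0.045 = 0.009
  S5: 0.05 × 0.03 = 0.0015
  S2: 0.27 × 0.1425 = 0.038475
Normalizing constant = 0.122445.
Largest term belongs to S3, so S3 is most probable.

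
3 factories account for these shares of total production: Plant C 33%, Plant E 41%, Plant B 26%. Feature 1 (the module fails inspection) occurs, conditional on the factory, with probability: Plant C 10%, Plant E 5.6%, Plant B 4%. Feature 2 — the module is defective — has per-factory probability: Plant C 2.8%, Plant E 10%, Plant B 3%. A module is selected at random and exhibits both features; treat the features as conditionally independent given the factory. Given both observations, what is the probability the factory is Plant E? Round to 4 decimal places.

Unnormalized posteriors (prior × likelihood):
  Plant C: 0.33 × 0.1 × 0.028 = 0.000924
  Plant E: 0.41 × 0.056 × 0.1 = 0.002296
  Plant B: 0.26 × 0.04 × 0.03 = 0.000312
Total = 0.003532.
P(Plant E | evidence) = 0.002296 / 0.003532 ≈ 0.6501.

0.6501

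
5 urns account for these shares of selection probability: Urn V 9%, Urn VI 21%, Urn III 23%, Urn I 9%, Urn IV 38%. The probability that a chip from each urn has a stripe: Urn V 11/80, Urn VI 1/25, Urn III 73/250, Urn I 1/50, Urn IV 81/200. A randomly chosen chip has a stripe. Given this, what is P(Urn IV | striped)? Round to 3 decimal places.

Unnormalized posteriors (prior × likelihood):
  Urn V: 0.09 × 0.1375 = 0.012375
  Urn VI: 0.21 × 0.04 = 0.0084
  Urn III: 0.23 × 0.292 = 0.06716
  Urn I: 0.09 × 0.02 = 0.0018
  Urn IV: 0.38 × 0.405 = 0.1539
Normalizing constant = 0.243635.
P(Urn IV | evidence) = 0.1539 / 0.243635 ≈ 0.632.

0.632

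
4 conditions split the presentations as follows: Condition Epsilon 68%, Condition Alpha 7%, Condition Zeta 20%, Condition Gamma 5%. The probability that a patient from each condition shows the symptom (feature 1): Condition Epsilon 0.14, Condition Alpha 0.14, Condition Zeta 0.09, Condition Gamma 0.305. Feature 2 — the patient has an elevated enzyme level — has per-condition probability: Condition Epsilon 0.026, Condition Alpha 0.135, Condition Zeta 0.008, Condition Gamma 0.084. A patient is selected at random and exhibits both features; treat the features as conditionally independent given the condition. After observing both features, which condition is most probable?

Condition Epsilon

By Bayes' rule, posterior ∝ prior × likelihood:
  Condition Epsilon: 0.68 × 0.14 × 0.026 = 0.0024752
  Condition Alpha: 0.07 × 0.14 × 0.135 = 0.001323
  Condition Zeta: 0.2 × 0.09 × 0.008 = 0.000144
  Condition Gamma: 0.05 × 0.305 × 0.084 = 0.001281
Total = 0.0052232.
Largest term belongs to Condition Epsilon, so Condition Epsilon is most probable.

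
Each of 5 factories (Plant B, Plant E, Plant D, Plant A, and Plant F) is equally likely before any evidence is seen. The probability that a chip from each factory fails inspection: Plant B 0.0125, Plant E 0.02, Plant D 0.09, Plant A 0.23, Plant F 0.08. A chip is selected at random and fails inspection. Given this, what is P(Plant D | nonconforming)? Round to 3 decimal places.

With a uniform prior (1/5 each), posterior ∝ likelihood:
  Plant B: 0.0125
  Plant E: 0.02
  Plant D: 0.09
  Plant A: 0.23
  Plant F: 0.08
Total = 0.4325.
P(Plant D | evidence) = 0.09 / 0.4325 ≈ 0.208.

0.208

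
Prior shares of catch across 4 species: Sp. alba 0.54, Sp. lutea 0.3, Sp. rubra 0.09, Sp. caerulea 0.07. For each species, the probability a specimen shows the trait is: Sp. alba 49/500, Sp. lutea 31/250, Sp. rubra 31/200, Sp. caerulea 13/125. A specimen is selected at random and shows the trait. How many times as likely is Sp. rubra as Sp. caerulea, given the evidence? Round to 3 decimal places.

By Bayes' rule, posterior ∝ prior × likelihood:
  Sp. alba: 0.54 × 0.098 = 0.05292
  Sp. lutea: 0.3 × 0.124 = 0.0372
  Sp. rubra: 0.09 × 0.155 = 0.01395
  Sp. caerulea: 0.07 × 0.104 = 0.00728
Total = 0.11135.
The ratio is 0.01395 / 0.00728 (the normalizer cancels) = 1.916.

1.916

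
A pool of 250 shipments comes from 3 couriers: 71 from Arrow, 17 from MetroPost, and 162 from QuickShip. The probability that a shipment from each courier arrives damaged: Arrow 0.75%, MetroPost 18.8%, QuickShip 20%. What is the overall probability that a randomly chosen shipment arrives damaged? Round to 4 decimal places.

0.1445

Unnormalized posteriors (prior × likelihood):
  Arrow: 0.284 × 0.0075 = 0.00213
  MetroPost: 0.068 × 0.188 = 0.012784
  QuickShip: 0.648 × 0.2 = 0.1296
P(damaged) = 0.00213 + 0.012784 + 0.1296 = 0.144514 → 0.1445.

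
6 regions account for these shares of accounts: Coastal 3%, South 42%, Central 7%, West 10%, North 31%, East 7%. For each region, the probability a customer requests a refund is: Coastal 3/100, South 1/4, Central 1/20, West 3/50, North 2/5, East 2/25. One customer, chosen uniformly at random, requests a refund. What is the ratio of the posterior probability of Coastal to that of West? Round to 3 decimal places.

By Bayes' rule, posterior ∝ prior × likelihood:
  Coastal: 0.03 × 0.03 = 0.0009
  South: 0.42 × 0.25 = 0.105
  Central: 0.07 × 0.05 = 0.0035
  West: 0.1 × 0.06 = 0.006
  North: 0.31 × 0.4 = 0.124
  East: 0.07 × 0.08 = 0.0056
Sum = 0.245.
The ratio is 0.0009 / 0.006 (the normalizer cancels) = 0.150.

0.150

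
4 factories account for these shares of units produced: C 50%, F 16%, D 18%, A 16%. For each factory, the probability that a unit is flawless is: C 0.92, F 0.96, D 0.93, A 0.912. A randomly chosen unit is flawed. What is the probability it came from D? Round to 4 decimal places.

0.1724

Taking complements, P(flawed | each) = C 0.08, F 0.04, D 0.07, A 0.088.
Compute prior × likelihood for every hypothesis:
  C: 0.5 × 0.08 = 0.04
  F: 0.16 × 0.04 = 0.0064
  D: 0.18 × 0.07 = 0.0126
  A: 0.16 × 0.088 = 0.01408
Total = 0.07308.
P(D | evidence) = 0.0126 / 0.07308 ≈ 0.1724.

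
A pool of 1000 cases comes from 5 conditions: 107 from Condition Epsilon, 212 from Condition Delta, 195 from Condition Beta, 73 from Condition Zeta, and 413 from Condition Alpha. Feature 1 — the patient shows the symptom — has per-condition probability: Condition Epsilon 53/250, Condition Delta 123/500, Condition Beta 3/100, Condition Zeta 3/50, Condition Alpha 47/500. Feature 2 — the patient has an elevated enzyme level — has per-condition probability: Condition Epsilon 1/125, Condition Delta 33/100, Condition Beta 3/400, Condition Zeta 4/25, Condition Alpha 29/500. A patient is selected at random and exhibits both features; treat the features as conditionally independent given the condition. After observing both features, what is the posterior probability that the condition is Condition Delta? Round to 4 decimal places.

0.8441

Compute prior × likelihood for every hypothesis:
  Condition Epsilon: 0.107 × 0.212 × 0.008 = 0.000181472
  Condition Delta: 0.212 × 0.246 × 0.33 = 0.01721016
  Condition Beta: 0.195 × 0.03 × 0.0075 = 0.000043875
  Condition Zeta: 0.073 × 0.06 × 0.16 = 0.0007008
  Condition Alpha: 0.413 × 0.094 × 0.058 = 0.002251676
Sum = 0.020387983.
P(Condition Delta | evidence) = 0.01721016 / 0.020387983 ≈ 0.8441.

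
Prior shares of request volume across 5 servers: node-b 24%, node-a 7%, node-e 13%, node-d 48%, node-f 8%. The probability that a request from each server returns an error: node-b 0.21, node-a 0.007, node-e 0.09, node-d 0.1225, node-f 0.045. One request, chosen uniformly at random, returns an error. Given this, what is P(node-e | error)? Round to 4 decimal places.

0.0936

Prior × likelihood for each hypothesis:
  node-b: 0.24 × 0.21 = 0.0504
  node-a: 0.07 × 0.007 = 0.00049
  node-e: 0.13 × 0.09 = 0.0117
  node-d: 0.48 × 0.1225 = 0.0588
  node-f: 0.08 × 0.045 = 0.0036
Sum = 0.12499.
P(node-e | evidence) = 0.0117 / 0.12499 ≈ 0.0936.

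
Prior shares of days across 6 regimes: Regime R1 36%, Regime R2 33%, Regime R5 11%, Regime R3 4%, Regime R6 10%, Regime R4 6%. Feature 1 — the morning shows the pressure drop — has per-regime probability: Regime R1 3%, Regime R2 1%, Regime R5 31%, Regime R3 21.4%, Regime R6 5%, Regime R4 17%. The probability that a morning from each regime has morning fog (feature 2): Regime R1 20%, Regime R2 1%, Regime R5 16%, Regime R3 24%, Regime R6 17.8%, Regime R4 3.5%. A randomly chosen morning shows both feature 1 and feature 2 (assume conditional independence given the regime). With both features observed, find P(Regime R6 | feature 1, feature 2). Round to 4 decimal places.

By Bayes' rule, posterior ∝ prior × likelihood:
  Regime R1: 0.36 × 0.03 × 0.2 = 0.00216
  Regime R2: 0.33 × 0.01 × 0.01 = 0.000033
  Regime R5: 0.11 × 0.31 × 0.16 = 0.005456
  Regime R3: 0.04 × 0.214 × 0.24 = 0.0020544
  Regime R6: 0.1 × 0.05 × 0.178 = 0.00089
  Regime R4: 0.06 × 0.17 × 0.035 = 0.000357
Normalizing constant = 0.0109504.
P(Regime R6 | evidence) = 0.00089 / 0.0109504 ≈ 0.0813.

0.0813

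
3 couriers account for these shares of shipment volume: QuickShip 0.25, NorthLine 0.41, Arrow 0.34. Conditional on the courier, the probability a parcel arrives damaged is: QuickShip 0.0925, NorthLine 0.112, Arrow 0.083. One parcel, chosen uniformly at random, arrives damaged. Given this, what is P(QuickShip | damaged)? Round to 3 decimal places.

Compute prior × likelihood for every hypothesis:
  QuickShip: 0.25 × 0.0925 = 0.023125
  NorthLine: 0.41 × 0.112 = 0.04592
  Arrow: 0.34 × 0.083 = 0.02822
Normalizing constant = 0.097265.
P(QuickShip | evidence) = 0.023125 / 0.097265 ≈ 0.238.

0.238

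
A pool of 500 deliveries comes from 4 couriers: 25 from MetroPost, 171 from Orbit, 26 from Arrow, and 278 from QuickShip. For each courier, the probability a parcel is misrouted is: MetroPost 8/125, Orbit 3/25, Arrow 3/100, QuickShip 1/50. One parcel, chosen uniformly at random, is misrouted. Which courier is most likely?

Unnormalized posteriors (prior × likelihood):
  MetroPost: 0.05 × 0.064 = 0.0032
  Orbit: 0.342 × 0.12 = 0.04104
  Arrow: 0.052 × 0.03 = 0.00156
  QuickShip: 0.556 × 0.02 = 0.01112
Normalizing constant = 0.05692.
Largest term belongs to Orbit, so Orbit is most probable.

Orbit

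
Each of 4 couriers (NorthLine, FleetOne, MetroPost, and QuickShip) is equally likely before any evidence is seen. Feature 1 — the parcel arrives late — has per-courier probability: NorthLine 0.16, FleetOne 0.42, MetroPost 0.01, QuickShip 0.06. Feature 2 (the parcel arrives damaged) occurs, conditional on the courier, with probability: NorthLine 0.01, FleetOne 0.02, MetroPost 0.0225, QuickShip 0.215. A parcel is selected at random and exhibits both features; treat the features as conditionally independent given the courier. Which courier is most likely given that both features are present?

Since the prior is uniform, the posterior is proportional to the likelihood:
  NorthLine: 0.16 × 0.01 = 0.0016
  FleetOne: 0.42 × 0.02 = 0.0084
  MetroPost: 0.01 × 0.0225 = 0.000225
  QuickShip: 0.06 × 0.215 = 0.0129
Normalizing constant = 0.023125.
Largest term belongs to QuickShip, so QuickShip is most probable.

QuickShip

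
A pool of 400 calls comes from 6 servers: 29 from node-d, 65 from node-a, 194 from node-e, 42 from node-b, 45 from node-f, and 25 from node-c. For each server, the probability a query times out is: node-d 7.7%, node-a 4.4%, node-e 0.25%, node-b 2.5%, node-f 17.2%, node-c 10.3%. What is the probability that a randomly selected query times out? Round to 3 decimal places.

0.042

Unnormalized posteriors (prior × likelihood):
  node-d: 0.0725 × 0.077 = 0.0055825
  node-a: 0.1625 × 0.044 = 0.00715
  node-e: 0.485 × 0.0025 = 0.0012125
  node-b: 0.105 × 0.025 = 0.002625
  node-f: 0.1125 × 0.172 = 0.01935
  node-c: 0.0625 × 0.103 = 0.0064375
P(timeout) = 0.0055825 + 0.00715 + 0.0012125 + 0.002625 + 0.01935 + 0.0064375 = 0.0423575 → 0.042.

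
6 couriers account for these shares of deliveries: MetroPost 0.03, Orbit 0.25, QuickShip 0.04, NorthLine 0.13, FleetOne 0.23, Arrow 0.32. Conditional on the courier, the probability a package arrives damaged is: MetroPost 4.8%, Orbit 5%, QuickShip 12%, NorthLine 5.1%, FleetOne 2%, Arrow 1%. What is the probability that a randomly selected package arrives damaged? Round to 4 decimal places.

Prior × likelihood for each hypothesis:
  MetroPost: 0.03 × 0.048 = 0.00144
  Orbit: 0.25 × 0.05 = 0.0125
  QuickShip: 0.04 × 0.12 = 0.0048
  NorthLine: 0.13 × 0.051 = 0.00663
  FleetOne: 0.23 × 0.02 = 0.0046
  Arrow: 0.32 × 0.01 = 0.0032
P(damaged) = 0.00144 + 0.0125 + 0.0048 + 0.00663 + 0.0046 + 0.0032 = 0.03317 → 0.0332.

0.0332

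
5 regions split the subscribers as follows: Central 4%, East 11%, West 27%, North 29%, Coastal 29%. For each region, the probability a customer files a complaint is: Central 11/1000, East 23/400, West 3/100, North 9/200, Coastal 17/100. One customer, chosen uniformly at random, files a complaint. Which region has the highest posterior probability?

Coastal

Prior × likelihood for each hypothesis:
  Central: 0.04 × 0.011 = 0.00044
  East: 0.11 × 0.0575 = 0.006325
  West: 0.27 × 0.03 = 0.0081
  North: 0.29 × 0.045 = 0.01305
  Coastal: 0.29 × 0.17 = 0.0493
Total = 0.077215.
Largest term belongs to Coastal, so Coastal is most probable.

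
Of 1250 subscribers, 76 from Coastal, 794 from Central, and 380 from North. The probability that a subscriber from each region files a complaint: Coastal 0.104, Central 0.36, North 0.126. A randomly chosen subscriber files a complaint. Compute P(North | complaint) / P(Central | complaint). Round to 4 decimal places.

Prior × likelihood for each hypothesis:
  Coastal: 0.0608 × 0.104 = 0.0063232
  Central: 0.6352 × 0.36 = 0.228672
  North: 0.304 × 0.126 = 0.038304
Total = 0.2732992.
The ratio is 0.038304 / 0.228672 (the normalizer cancels) = 0.1675.

0.1675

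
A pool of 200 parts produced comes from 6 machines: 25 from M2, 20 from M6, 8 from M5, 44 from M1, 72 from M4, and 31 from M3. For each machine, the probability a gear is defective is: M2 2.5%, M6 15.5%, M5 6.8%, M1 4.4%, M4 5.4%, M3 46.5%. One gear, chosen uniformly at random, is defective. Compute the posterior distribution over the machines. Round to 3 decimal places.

Compute prior × likelihood for every hypothesis:
  M2: 0.125 × 0.025 = 0.003125
  M6: 0.1 × 0.155 = 0.0155
  M5: 0.04 × 0.068 = 0.00272
  M1: 0.22 × 0.044 = 0.00968
  M4: 0.36 × 0.054 = 0.01944
  M3: 0.155 × 0.465 = 0.072075
Sum = 0.12254.
P(M2 | defective) = 0.003125/0.12254 ≈ 0.026
P(M6 | defective) = 0.0155/0.12254 ≈ 0.126
P(M5 | defective) = 0.00272/0.12254 ≈ 0.022
P(M1 | defective) = 0.00968/0.12254 ≈ 0.079
P(M4 | defective) = 0.01944/0.12254 ≈ 0.159
P(M3 | defective) = 0.072075/0.12254 ≈ 0.588

M2 0.026, M6 0.126, M5 0.022, M1 0.079, M4 0.159, M3 0.588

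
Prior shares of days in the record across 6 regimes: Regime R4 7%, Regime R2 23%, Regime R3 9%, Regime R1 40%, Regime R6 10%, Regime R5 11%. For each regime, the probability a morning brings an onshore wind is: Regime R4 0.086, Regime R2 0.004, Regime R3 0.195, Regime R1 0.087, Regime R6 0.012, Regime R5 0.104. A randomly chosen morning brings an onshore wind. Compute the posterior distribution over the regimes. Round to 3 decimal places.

Prior × likelihood for each hypothesis:
  Regime R4: 0.07 × 0.086 = 0.00602
  Regime R2: 0.23 × 0.004 = 0.00092
  Regime R3: 0.09 × 0.195 = 0.01755
  Regime R1: 0.4 × 0.087 = 0.0348
  Regime R6: 0.1 × 0.012 = 0.0012
  Regime R5: 0.11 × 0.104 = 0.01144
Total = 0.07193.
P(Regime R4 | onshore) = 0.00602/0.07193 ≈ 0.084
P(Regime R2 | onshore) = 0.00092/0.07193 ≈ 0.013
P(Regime R3 | onshore) = 0.01755/0.07193 ≈ 0.244
P(Regime R1 | onshore) = 0.0348/0.07193 ≈ 0.484
P(Regime R6 | onshore) = 0.0012/0.07193 ≈ 0.017
P(Regime R5 | onshore) = 0.01144/0.07193 ≈ 0.159
(Check: 0.084+0.013+0.244+0.484+0.017+0.159 = 1.001.)

Regime R4 0.084, Regime R2 0.013, Regime R3 0.244, Regime R1 0.484, Regime R6 0.017, Regime R5 0.159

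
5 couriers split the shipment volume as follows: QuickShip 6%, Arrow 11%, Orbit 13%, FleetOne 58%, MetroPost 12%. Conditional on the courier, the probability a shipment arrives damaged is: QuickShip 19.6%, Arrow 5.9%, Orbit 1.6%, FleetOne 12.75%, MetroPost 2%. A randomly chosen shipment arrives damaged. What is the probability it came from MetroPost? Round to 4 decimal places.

0.0248

Compute prior × likelihood for every hypothesis:
  QuickShip: 0.06 × 0.196 = 0.01176
  Arrow: 0.11 × 0.059 = 0.00649
  Orbit: 0.13 × 0.016 = 0.00208
  FleetOne: 0.58 × 0.1275 = 0.07395
  MetroPost: 0.12 × 0.02 = 0.0024
Sum = 0.09668.
P(MetroPost | evidence) = 0.0024 / 0.09668 ≈ 0.0248.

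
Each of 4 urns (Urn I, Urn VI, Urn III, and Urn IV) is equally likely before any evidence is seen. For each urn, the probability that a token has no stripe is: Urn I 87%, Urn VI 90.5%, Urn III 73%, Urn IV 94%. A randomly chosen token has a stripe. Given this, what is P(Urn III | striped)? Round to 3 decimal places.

0.486

Taking complements, P(striped | each) = Urn I 0.13, Urn VI 0.095, Urn III 0.27, Urn IV 0.06.
With a uniform prior (1/4 each), posterior ∝ likelihood:
  Urn I: 0.13
  Urn VI: 0.095
  Urn III: 0.27
  Urn IV: 0.06
Sum = 0.555.
P(Urn III | evidence) = 0.27 / 0.555 ≈ 0.486.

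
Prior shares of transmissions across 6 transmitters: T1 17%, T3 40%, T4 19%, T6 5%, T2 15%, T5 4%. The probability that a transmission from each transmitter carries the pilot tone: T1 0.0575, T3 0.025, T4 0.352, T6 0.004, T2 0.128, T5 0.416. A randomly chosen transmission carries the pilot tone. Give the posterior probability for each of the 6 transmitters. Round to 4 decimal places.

T1 0.0797, T3 0.0815, T4 0.5451, T6 0.0016, T2 0.1565, T5 0.1356

Prior × likelihood for each hypothesis:
  T1: 0.17 × 0.0575 = 0.009775
  T3: 0.4 × 0.025 = 0.01
  T4: 0.19 × 0.352 = 0.06688
  T6: 0.05 × 0.004 = 0.0002
  T2: 0.15 × 0.128 = 0.0192
  T5: 0.04 × 0.416 = 0.01664
Total = 0.122695.
P(T1 | pilot) = 0.009775/0.122695 ≈ 0.0797
P(T3 | pilot) = 0.01/0.122695 ≈ 0.0815
P(T4 | pilot) = 0.06688/0.122695 ≈ 0.5451
P(T6 | pilot) = 0.0002/0.122695 ≈ 0.0016
P(T2 | pilot) = 0.0192/0.122695 ≈ 0.1565
P(T5 | pilot) = 0.01664/0.122695 ≈ 0.1356
(Check: 0.0797+0.0815+0.5451+0.0016+0.1565+0.1356 = 1.0000.)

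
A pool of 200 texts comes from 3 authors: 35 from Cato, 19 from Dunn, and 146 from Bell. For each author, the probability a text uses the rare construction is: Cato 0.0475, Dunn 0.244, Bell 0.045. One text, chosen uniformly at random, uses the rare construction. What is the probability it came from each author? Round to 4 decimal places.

By Bayes' rule, posterior ∝ prior × likelihood:
  Cato: 0.175 × 0.0475 = 0.0083125
  Dunn: 0.095 × 0.244 = 0.02318
  Bell: 0.73 × 0.045 = 0.03285
Normalizing constant = 0.0643425.
P(Cato | rare-form) = 0.0083125/0.0643425 ≈ 0.1292
P(Dunn | rare-form) = 0.02318/0.0643425 ≈ 0.3603
P(Bell | rare-form) = 0.03285/0.0643425 ≈ 0.5105

Cato 0.1292, Dunn 0.3603, Bell 0.5105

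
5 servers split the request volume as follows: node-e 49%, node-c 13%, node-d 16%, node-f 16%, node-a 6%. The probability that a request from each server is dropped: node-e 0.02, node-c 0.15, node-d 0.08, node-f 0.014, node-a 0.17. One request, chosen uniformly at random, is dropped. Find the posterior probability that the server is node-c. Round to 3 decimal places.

Compute prior × likelihood for every hypothesis:
  node-e: 0.49 × 0.02 = 0.0098
  node-c: 0.13 × 0.15 = 0.0195
  node-d: 0.16 × 0.08 = 0.0128
  node-f: 0.16 × 0.014 = 0.00224
  node-a: 0.06 × 0.17 = 0.0102
Sum = 0.05454.
P(node-c | evidence) = 0.0195 / 0.05454 ≈ 0.358.

0.358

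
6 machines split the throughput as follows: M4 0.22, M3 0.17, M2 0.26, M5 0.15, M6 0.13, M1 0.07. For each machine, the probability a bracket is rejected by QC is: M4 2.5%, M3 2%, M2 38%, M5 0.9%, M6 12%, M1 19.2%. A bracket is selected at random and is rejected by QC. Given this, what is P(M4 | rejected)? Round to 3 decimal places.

0.040

Prior × likelihood for each hypothesis:
  M4: 0.22 × 0.025 = 0.0055
  M3: 0.17 × 0.02 = 0.0034
  M2: 0.26 × 0.38 = 0.0988
  M5: 0.15 × 0.009 = 0.00135
  M6: 0.13 × 0.12 = 0.0156
  M1: 0.07 × 0.192 = 0.01344
Normalizing constant = 0.13809.
P(M4 | evidence) = 0.0055 / 0.13809 ≈ 0.040.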